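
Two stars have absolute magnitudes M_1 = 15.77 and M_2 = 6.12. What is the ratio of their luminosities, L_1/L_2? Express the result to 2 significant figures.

L_1/L_2 ≈ 1.4×10^-4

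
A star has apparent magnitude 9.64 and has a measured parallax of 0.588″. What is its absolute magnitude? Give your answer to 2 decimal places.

d = 1/p = 1/0.588″ = 1.701 pc
5 log₁₀(d/10 pc) = 5 log₁₀(1.701) − 5 = -3.847
M = m − 5 log₁₀(d/10) = 9.64 + 3.847 = 13.487

M ≈ 13.49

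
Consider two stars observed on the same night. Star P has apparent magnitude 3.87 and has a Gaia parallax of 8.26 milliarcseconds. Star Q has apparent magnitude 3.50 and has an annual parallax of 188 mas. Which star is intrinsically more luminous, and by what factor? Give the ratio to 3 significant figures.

Star P: p = 8.26 mas = 8.26×10^-3″ → d = 1/p = 121.1 pc
Star P: M = m − 5 log₁₀ d + 5 = 3.87 − 5·2.0830 + 5 = -1.545
Star Q: p = 188 mas = 0.188″ → d = 1/p = 5.319 pc
Star Q: M = m − 5 log₁₀ d + 5 = 3.50 − 5·0.7258 + 5 = 4.871
ΔM = M_P − M_Q = -1.545 − (4.871) = -6.416; smaller M is more luminous → Star P.
L ratio = 10^(0.4 |ΔM|) = 10^2.566 = 368.4

Star P is more luminous, by a factor of 368.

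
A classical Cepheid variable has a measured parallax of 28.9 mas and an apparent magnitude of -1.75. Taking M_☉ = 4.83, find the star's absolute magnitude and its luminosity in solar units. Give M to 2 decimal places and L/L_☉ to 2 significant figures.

M ≈ -4.45; L/L_☉ ≈ 5100

d = 1/p = 1000/28.9 mas = 34.60 pc
M = m − 5 log₁₀ d + 5 = -1.75 − 5·1.5391 + 5 = -4.446
M − M_☉ = -4.446 − 4.83 = -9.276
L/L_☉ = 10^(−0.4 × -9.276) = 5131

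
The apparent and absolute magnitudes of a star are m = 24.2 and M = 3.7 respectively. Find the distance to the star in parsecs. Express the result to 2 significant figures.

μ = m − M = 20.500
m − M = 5 log₁₀ d − 5
log₁₀ d = (m − M)/5 + 1 = 5.1000
d = 10^5.1000 = 125900 pc

d ≈ 130000 pc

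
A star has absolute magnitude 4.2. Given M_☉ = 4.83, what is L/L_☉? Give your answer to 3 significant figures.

L/L_☉ ≈ 1.79

M − M_☉ = 4.2 − 4.83 = -0.630
L/L_☉ = 10^(−0.4 (M − M_☉)) = 10^0.252 = 1.786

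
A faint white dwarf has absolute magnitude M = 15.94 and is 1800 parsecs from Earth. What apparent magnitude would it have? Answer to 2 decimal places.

m = M + 5 log₁₀ d − 5 = 15.94 + 5·3.2553 − 5 = 27.216

m ≈ 27.22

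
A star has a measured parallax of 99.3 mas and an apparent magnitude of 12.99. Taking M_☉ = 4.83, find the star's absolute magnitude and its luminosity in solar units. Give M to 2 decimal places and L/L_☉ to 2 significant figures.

d = 1/p = 1000/99.3 mas = 10.07 pc
M = m − 5 log₁₀ d + 5 = 12.99 − 5·1.0031 + 5 = 12.975
M − M_☉ = 12.975 − 4.83 = 8.145
L/L_☉ = 10^(−0.4 × 8.145) = 5.522×10^-4

M ≈ 12.97; L/L_☉ ≈ 5.5×10^-4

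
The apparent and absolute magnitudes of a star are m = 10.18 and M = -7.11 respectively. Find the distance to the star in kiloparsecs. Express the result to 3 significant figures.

d ≈ 28.7 kpc

μ = m − M = 17.290
m − M = 5 log₁₀ d − 5
log₁₀ d = (m − M)/5 + 1 = 4.4580
d = 10^4.4580 = 28710 pc
= 28.71 kpc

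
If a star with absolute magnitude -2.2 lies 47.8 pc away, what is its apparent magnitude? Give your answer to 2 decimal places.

m ≈ 1.20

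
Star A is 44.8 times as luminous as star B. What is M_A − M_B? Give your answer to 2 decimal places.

M_A − M_B ≈ -4.13

Pogson: ΔM = −2.5 log₁₀(ratio) = −2.5 log₁₀(44.8) = −2.5 × 1.6513 = -4.128
Star A is brighter, so it has the smaller magnitude: the difference is negative.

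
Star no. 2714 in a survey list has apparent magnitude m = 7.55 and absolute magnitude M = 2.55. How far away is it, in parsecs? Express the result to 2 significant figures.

d ≈ 100 pc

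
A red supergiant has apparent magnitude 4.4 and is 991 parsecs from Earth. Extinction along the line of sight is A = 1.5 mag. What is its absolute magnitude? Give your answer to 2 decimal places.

5 log₁₀(d/10 pc) = 5 log₁₀(991.0) − 5 = 9.980
M = m − 5 log₁₀(d/10) − A = 4.4 − 9.980 − 1.5 = -7.080

M ≈ -7.08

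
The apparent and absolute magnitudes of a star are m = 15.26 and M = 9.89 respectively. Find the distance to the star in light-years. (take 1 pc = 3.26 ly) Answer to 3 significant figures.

d ≈ 387 ly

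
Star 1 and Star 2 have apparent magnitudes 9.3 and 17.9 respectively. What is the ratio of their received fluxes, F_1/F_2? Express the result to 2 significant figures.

F_1/F_2 ≈ 2800

Magnitude difference = -8.6
Flux ratio = 10^(−0.4 Δm) = 10^(−0.4 × -8.6) = 10^3.440 = 2754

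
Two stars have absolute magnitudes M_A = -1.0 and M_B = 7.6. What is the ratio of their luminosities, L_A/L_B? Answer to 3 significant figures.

L_A/L_B ≈ 2750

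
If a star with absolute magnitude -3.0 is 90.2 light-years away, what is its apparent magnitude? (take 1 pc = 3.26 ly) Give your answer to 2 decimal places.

m ≈ -0.79

d = 90.2 ly / 3.26 = 27.67 pc
m = M + 5 log₁₀ d − 5 = -3.0 + 5·1.4420 − 5 = -0.790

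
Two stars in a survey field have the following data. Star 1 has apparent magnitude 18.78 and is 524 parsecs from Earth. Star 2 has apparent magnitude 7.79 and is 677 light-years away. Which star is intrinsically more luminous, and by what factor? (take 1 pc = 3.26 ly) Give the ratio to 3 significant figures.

Star 1: M = m − 5 log₁₀ d + 5 = 18.78 − 5·2.7193 + 5 = 10.183
Star 2: d = 677 ly / 3.26 = 207.7 pc
Star 2: M = m − 5 log₁₀ d + 5 = 7.79 − 5·2.3174 + 5 = 1.203
ΔM = M_1 − M_2 = 10.183 − (1.203) = 8.980; smaller M is more luminous → Star 2.
L ratio = 10^(0.4 |ΔM|) = 10^3.592 = 3909

Star 2 is more luminous, by a factor of 3910.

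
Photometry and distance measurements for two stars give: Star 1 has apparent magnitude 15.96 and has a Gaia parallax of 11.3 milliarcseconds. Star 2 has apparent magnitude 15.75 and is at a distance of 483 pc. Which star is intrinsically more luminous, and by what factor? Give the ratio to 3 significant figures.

Star 2 is more luminous, by a factor of 36.1.

Star 1: p = 11.3 mas = 0.0113″ → d = 1/p = 88.50 pc
Star 1: M = m − 5 log₁₀ d + 5 = 15.96 − 5·1.9469 + 5 = 11.225
Star 2: M = m − 5 log₁₀ d + 5 = 15.75 − 5·2.6839 + 5 = 7.330
ΔM = M_1 − M_2 = 11.225 − (7.330) = 3.895; smaller M is more luminous → Star 2.
L ratio = 10^(0.4 |ΔM|) = 10^1.558 = 36.15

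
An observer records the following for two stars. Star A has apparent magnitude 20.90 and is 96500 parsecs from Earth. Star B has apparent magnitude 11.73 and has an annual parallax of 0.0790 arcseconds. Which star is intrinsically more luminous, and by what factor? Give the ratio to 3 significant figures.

Star A: M = m − 5 log₁₀ d + 5 = 20.90 − 5·4.9845 + 5 = 0.977
Star B: d = 1/p = 1/0.0790″ = 12.66 pc
Star B: M = m − 5 log₁₀ d + 5 = 11.73 − 5·1.1024 + 5 = 11.218
ΔM = M_A − M_B = 0.977 − (11.218) = -10.241; smaller M is more luminous → Star A.
L ratio = 10^(0.4 |ΔM|) = 10^4.096 = 12480

Star A is more luminous, by a factor of 12500.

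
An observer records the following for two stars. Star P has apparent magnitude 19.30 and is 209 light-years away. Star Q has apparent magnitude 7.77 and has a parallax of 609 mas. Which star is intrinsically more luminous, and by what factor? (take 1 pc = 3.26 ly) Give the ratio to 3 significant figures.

Star Q is more luminous, by a factor of 26.8.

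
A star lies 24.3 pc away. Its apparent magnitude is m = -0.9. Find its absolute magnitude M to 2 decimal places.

5 log₁₀(d/10 pc) = 5 log₁₀(24.30) − 5 = 1.928
M = m − 5 log₁₀(d/10) = -0.9 − 1.928 = -2.828

M ≈ -2.83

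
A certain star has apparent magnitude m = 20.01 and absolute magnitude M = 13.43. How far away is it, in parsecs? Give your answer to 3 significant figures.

μ = m − M = 6.580
m − M = 5 log₁₀ d − 5
log₁₀ d = (m − M)/5 + 1 = 2.3160
d = 10^2.3160 = 207.0 pc

d ≈ 207 pc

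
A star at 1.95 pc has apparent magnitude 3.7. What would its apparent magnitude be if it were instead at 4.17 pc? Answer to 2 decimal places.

m ≈ 5.35

Flux ∝ 1/d², so Δm = 5 log₁₀(d₂/d₁) = 5 log₁₀(4.17/1.95) = 1.651
m₂ = m₁ + Δm = 3.7 + (1.651) = 5.351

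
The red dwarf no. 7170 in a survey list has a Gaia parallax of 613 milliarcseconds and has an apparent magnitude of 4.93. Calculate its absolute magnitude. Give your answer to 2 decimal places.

p = 613 mas = 0.613″ → d = 1/p = 1.631 pc
5 log₁₀(d/10 pc) = 5 log₁₀(1.631) − 5 = -3.937
M = m − 5 log₁₀(d/10) = 4.93 + 3.937 = 8.867

M ≈ 8.87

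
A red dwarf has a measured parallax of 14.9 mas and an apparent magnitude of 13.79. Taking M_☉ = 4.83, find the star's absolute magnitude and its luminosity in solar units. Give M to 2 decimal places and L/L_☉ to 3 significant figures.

d = 1/p = 1000/14.9 mas = 67.11 pc
M = m − 5 log₁₀ d + 5 = 13.79 − 5·1.8268 + 5 = 9.656
M − M_☉ = 9.656 − 4.83 = 4.826
L/L_☉ = 10^(−0.4 × 4.826) = 0.01174

M ≈ 9.66; L/L_☉ ≈ 0.0117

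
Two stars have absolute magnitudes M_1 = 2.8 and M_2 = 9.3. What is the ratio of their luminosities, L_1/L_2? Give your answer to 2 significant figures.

ΔM = M_1 − M_2 = -6.5
L_1/L_2 = 10^(−0.4 ΔM) = 10^2.600 = 398.1

L_1/L_2 ≈ 400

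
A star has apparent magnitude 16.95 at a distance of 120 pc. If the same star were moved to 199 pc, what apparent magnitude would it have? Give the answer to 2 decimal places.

Flux ∝ 1/d², so Δm = 5 log₁₀(d₂/d₁) = 5 log₁₀(199/120) = 1.098
m₂ = m₁ + Δm = 16.95 + (1.098) = 18.048

m ≈ 18.05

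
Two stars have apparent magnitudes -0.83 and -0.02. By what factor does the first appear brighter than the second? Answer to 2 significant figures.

Δm = -0.83 − (-0.02) = -0.81
Flux ratio = 10^(−0.4 Δm) = 10^(−0.4 × -0.81) = 10^0.324 = 2.109

2.1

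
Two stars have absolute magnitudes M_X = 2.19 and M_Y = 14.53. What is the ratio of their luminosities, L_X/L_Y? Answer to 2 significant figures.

ΔM = M_X − M_Y = -12.34
L_X/L_Y = 10^(−0.4 ΔM) = 10^4.936 = 86300

L_X/L_Y ≈ 86000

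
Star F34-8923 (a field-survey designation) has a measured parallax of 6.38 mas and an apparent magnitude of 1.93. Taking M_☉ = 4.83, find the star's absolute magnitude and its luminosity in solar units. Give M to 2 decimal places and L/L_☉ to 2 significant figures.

d = 1/p = 1000/6.38 mas = 156.7 pc
M = m − 5 log₁₀ d + 5 = 1.93 − 5·2.1952 + 5 = -4.046
M − M_☉ = -4.046 − 4.83 = -8.876
L/L_☉ = 10^(−0.4 × -8.876) = 3551

M ≈ -4.05; L/L_☉ ≈ 3600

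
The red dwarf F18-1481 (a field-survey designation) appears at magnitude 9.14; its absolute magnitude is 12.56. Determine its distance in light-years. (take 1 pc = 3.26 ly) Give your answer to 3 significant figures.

d ≈ 6.75 ly

Distance modulus: m − M = 9.14 − (12.56) = -3.420
m − M = 5 log₁₀ d − 5
log₁₀ d = (m − M)/5 + 1 = 0.3160
d = 10^0.3160 = 2.070 pc
= 6.749 ly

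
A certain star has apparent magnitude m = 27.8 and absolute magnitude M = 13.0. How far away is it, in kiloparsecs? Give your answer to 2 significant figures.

μ = m − M = 14.800
m − M = 5 log₁₀ d − 5
log₁₀ d = (m − M)/5 + 1 = 3.9600
d = 10^3.9600 = 9120 pc
= 9.120 kpc

d ≈ 9.1 kpc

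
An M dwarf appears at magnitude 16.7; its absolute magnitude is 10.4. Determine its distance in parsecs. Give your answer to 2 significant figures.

d ≈ 180 pc

μ = m − M = 6.300
m − M = 5 log₁₀ d − 5
log₁₀ d = (m − M)/5 + 1 = 2.2600
d = 10^2.2600 = 182.0 pc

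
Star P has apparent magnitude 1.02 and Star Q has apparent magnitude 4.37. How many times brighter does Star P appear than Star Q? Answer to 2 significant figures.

22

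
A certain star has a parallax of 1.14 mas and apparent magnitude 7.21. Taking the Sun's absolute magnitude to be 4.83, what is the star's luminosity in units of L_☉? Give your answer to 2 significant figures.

L/L_☉ ≈ 860

d = 1/p = 1000/1.14 mas = 877.2 pc
M = m − 5 log₁₀ d + 5 = 7.21 − 5·2.9431 + 5 = -2.505
M − M_☉ = -2.505 − 4.83 = -7.335
L/L_☉ = 10^(−0.4 × -7.335) = 859.4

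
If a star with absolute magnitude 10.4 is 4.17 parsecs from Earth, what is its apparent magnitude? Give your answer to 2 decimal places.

m ≈ 8.50

m = M + 5 log₁₀ d − 5 = 10.4 + 5·0.6201 − 5 = 8.501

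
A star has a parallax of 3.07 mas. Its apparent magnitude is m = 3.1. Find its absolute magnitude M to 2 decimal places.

p = 3.07 mas = 3.07×10^-3″ → d = 1/p = 325.7 pc
5 log₁₀(d/10 pc) = 5 log₁₀(325.7) − 5 = 7.564
M = m − 5 log₁₀(d/10) = 3.1 − 7.564 = -4.464

M ≈ -4.46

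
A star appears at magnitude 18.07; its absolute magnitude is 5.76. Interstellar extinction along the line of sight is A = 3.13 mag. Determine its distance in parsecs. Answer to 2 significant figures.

d ≈ 690 pc

m − M = 5 log₁₀(d/10 pc) + A  ⇒  18.07 − (5.76) − 3.13 = 5 log₁₀(d/10)
9.180 = 5 log₁₀(d/10)
log₁₀ d = (m − M − A)/5 + 1 = 2.8360
d = 10^2.8360 = 685.5 pc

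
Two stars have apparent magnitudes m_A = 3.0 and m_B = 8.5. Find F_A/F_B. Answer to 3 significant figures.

F_A/F_B ≈ 158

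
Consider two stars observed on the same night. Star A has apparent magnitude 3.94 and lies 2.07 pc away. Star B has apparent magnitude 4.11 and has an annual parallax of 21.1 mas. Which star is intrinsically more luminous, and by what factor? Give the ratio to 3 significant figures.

Star B is more luminous, by a factor of 448.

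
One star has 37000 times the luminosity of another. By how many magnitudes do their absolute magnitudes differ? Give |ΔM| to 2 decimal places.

|ΔM| ≈ 11.42

Pogson: ΔM = −2.5 log₁₀(ratio) = −2.5 log₁₀(37000) = −2.5 × 4.5682 = -11.421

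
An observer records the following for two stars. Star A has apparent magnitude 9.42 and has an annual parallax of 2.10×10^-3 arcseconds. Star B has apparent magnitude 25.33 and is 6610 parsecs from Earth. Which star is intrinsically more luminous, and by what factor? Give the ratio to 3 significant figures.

Star A is more luminous, by a factor of 12000.

Star A: d = 1/p = 1/2.10×10^-3″ = 476.2 pc
Star A: M = m − 5 log₁₀ d + 5 = 9.42 − 5·2.6778 + 5 = 1.031
Star B: M = m − 5 log₁₀ d + 5 = 25.33 − 5·3.8202 + 5 = 11.229
ΔM = M_A − M_B = 1.031 − (11.229) = -10.198; smaller M is more luminous → Star A.
L ratio = 10^(0.4 |ΔM|) = 10^4.079 = 12000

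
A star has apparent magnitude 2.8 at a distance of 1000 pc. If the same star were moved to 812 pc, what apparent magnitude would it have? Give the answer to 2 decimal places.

m ≈ 2.35

Flux ∝ 1/d², so Δm = 5 log₁₀(d₂/d₁) = 5 log₁₀(812/1000) = -0.452
m₂ = m₁ + Δm = 2.8 + (-0.452) = 2.348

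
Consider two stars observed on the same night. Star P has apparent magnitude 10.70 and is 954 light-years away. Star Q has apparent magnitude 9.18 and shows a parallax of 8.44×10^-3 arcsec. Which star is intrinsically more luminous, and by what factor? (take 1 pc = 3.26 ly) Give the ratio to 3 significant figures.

Star P is more luminous, by a factor of 1.50.

Star P: d = 954 ly / 3.26 = 292.6 pc
Star P: M = m − 5 log₁₀ d + 5 = 10.70 − 5·2.4663 + 5 = 3.368
Star Q: d = 1/p = 1/8.44×10^-3″ = 118.5 pc
Star Q: M = m − 5 log₁₀ d + 5 = 9.18 − 5·2.0737 + 5 = 3.812
ΔM = M_P − M_Q = 3.368 − (3.812) = -0.443; smaller M is more luminous → Star P.
L ratio = 10^(0.4 |ΔM|) = 10^0.177 = 1.504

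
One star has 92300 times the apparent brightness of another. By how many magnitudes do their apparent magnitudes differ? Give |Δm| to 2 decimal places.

|Δm| ≈ 12.41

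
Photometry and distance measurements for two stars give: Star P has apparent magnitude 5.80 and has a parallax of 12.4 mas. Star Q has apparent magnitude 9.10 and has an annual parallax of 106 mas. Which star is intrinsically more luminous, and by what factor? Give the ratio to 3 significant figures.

Star P is more luminous, by a factor of 1530.

Star P: p = 12.4 mas = 0.0124″ → d = 1/p = 80.65 pc
Star P: M = m − 5 log₁₀ d + 5 = 5.80 − 5·1.9066 + 5 = 1.267
Star Q: p = 106 mas = 0.106″ → d = 1/p = 9.434 pc
Star Q: M = m − 5 log₁₀ d + 5 = 9.10 − 5·0.9747 + 5 = 9.227
ΔM = M_P − M_Q = 1.267 − (9.227) = -7.959; smaller M is more luminous → Star P.
L ratio = 10^(0.4 |ΔM|) = 10^3.184 = 1527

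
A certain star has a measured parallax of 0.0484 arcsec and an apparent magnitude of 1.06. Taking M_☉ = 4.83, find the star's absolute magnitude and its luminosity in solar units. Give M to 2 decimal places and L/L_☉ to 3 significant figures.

M ≈ -0.52; L/L_☉ ≈ 138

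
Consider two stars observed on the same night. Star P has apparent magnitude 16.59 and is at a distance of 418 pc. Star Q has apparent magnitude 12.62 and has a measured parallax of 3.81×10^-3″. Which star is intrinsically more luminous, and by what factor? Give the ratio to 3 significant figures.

Star Q is more luminous, by a factor of 15.3.

Star P: M = m − 5 log₁₀ d + 5 = 16.59 − 5·2.6212 + 5 = 8.484
Star Q: d = 1/p = 1/3.81×10^-3″ = 262.5 pc
Star Q: M = m − 5 log₁₀ d + 5 = 12.62 − 5·2.4191 + 5 = 5.525
ΔM = M_P − M_Q = 8.484 − (5.525) = 2.959; smaller M is more luminous → Star Q.
L ratio = 10^(0.4 |ΔM|) = 10^1.184 = 15.27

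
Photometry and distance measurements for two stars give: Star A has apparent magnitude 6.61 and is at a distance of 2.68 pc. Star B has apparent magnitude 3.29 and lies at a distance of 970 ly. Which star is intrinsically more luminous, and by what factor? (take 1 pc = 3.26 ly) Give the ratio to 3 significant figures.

Star A: M = m − 5 log₁₀ d + 5 = 6.61 − 5·0.4281 + 5 = 9.469
Star B: d = 970 ly / 3.26 = 297.5 pc
Star B: M = m − 5 log₁₀ d + 5 = 3.29 − 5·2.4736 + 5 = -4.078
ΔM = M_A − M_B = 9.469 − (-4.078) = 13.547; smaller M is more luminous → Star B.
L ratio = 10^(0.4 |ΔM|) = 10^5.419 = 262300

Star B is more luminous, by a factor of 262000.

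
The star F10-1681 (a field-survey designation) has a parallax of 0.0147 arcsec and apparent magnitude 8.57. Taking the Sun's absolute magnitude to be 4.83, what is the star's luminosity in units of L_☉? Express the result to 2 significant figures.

d = 1/p = 1/0.0147″ = 68.03 pc
M = m − 5 log₁₀ d + 5 = 8.57 − 5·1.8327 + 5 = 4.407
M − M_☉ = 4.407 − 4.83 = -0.423
L/L_☉ = 10^(−0.4 × -0.423) = 1.477

L/L_☉ ≈ 1.5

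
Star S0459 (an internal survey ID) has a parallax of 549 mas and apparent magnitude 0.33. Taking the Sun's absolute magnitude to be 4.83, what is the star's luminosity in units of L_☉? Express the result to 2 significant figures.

d = 1/p = 1000/549 mas = 1.821 pc
M = m − 5 log₁₀ d + 5 = 0.33 − 5·0.2604 + 5 = 4.028
M − M_☉ = 4.028 − 4.83 = -0.802
L/L_☉ = 10^(−0.4 × -0.802) = 2.093

L/L_☉ ≈ 2.1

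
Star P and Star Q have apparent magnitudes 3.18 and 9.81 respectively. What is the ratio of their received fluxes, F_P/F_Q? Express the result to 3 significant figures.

F_P/F_Q ≈ 449

Δm = 3.18 − (9.81) = -6.63
Flux ratio = 10^(−0.4 Δm) = 10^(−0.4 × -6.63) = 10^2.652 = 448.7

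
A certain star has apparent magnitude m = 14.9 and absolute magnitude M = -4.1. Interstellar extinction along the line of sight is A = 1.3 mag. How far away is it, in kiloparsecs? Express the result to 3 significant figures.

m − M = 5 log₁₀(d/10 pc) + A  ⇒  14.9 − (-4.1) − 1.3 = 5 log₁₀(d/10)
17.700 = 5 log₁₀(d/10)
log₁₀ d = (m − M − A)/5 + 1 = 4.5400
d = 10^4.5400 = 34670 pc
= 34.67 kpc

d ≈ 34.7 kpc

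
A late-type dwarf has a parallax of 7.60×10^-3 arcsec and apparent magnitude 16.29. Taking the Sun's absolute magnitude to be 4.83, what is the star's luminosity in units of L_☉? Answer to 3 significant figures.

d = 1/p = 1/7.60×10^-3″ = 131.6 pc
M = m − 5 log₁₀ d + 5 = 16.29 − 5·2.1192 + 5 = 10.694
M − M_☉ = 10.694 − 4.83 = 5.864
L/L_☉ = 10^(−0.4 × 5.864) = 4.512×10^-3

L/L_☉ ≈ 4.51×10^-3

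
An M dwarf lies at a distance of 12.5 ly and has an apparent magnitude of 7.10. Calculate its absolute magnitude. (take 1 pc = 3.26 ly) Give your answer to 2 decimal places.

M ≈ 9.18

d = 12.5 ly / 3.26 = 3.834 pc
5 log₁₀(d/10 pc) = 5 log₁₀(3.834) − 5 = -2.082
M = m − 5 log₁₀(d/10) = 7.10 + 2.082 = 9.182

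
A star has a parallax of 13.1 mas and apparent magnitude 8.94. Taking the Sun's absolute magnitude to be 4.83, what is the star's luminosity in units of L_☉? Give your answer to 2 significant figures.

L/L_☉ ≈ 1.3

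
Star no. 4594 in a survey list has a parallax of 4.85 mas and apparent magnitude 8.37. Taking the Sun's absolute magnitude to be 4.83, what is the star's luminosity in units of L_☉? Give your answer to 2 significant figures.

L/L_☉ ≈ 16

d = 1/p = 1000/4.85 mas = 206.2 pc
M = m − 5 log₁₀ d + 5 = 8.37 − 5·2.3143 + 5 = 1.799
M − M_☉ = 1.799 − 4.83 = -3.031
L/L_☉ = 10^(−0.4 × -3.031) = 16.31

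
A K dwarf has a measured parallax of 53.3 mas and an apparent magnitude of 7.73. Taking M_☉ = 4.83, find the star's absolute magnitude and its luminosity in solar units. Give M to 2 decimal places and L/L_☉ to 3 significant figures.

M ≈ 6.36; L/L_☉ ≈ 0.244

d = 1/p = 1000/53.3 mas = 18.76 pc
M = m − 5 log₁₀ d + 5 = 7.73 − 5·1.2733 + 5 = 6.364
M − M_☉ = 6.364 − 4.83 = 1.534
L/L_☉ = 10^(−0.4 × 1.534) = 0.2435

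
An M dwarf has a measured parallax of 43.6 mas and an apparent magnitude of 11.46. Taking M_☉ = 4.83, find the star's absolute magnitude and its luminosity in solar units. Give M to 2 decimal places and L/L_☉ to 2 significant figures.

M ≈ 9.66; L/L_☉ ≈ 0.012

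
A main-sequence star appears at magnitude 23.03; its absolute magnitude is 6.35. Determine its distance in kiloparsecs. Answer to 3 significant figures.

Distance modulus: m − M = 23.03 − (6.35) = 16.680
m − M = 5 log₁₀ d − 5
log₁₀ d = (m − M)/5 + 1 = 4.3360
d = 10^4.3360 = 21680 pc
= 21.68 kpc

d ≈ 21.7 kpc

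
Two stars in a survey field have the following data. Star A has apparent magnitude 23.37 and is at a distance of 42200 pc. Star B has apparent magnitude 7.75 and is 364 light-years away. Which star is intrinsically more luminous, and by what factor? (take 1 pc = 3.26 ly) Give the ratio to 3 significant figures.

Star B is more luminous, by a factor of 12.4.

Star A: M = m − 5 log₁₀ d + 5 = 23.37 − 5·4.6253 + 5 = 5.243
Star B: d = 364 ly / 3.26 = 111.7 pc
Star B: M = m − 5 log₁₀ d + 5 = 7.75 − 5·2.0479 + 5 = 2.511
ΔM = M_A − M_B = 5.243 − (2.511) = 2.733; smaller M is more luminous → Star B.
L ratio = 10^(0.4 |ΔM|) = 10^1.093 = 12.39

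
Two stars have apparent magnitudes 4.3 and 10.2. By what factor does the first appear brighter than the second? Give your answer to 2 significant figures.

230

Magnitude difference = -5.9
Flux ratio = 10^(−0.4 Δm) = 10^(−0.4 × -5.9) = 10^2.360 = 229.1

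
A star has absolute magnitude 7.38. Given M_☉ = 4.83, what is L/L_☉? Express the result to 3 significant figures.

L/L_☉ ≈ 0.0955

M − M_☉ = 7.38 − 4.83 = 2.550
L/L_☉ = 10^(−0.4 (M − M_☉)) = 10^-1.020 = 0.09550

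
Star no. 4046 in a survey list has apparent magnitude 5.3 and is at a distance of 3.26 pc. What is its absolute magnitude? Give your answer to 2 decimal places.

M ≈ 7.73

5 log₁₀(d/10 pc) = 5 log₁₀(3.260) − 5 = -2.434
M = m − 5 log₁₀(d/10) = 5.3 + 2.434 = 7.734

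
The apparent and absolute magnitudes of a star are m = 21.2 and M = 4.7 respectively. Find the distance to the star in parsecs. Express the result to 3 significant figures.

d ≈ 20000 pc

Distance modulus: m − M = 21.2 − (4.7) = 16.500
m − M = 5 log₁₀ d − 5
log₁₀ d = (m − M)/5 + 1 = 4.3000
d = 10^4.3000 = 19950 pc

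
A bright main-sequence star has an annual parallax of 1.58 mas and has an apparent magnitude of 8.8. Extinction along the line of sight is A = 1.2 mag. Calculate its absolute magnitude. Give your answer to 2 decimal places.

p = 1.58 mas = 1.58×10^-3″ → d = 1/p = 632.9 pc
5 log₁₀(d/10 pc) = 5 log₁₀(632.9) − 5 = 9.007
M = m − 5 log₁₀(d/10) − A = 8.8 − 9.007 − 1.2 = -1.407

M ≈ -1.41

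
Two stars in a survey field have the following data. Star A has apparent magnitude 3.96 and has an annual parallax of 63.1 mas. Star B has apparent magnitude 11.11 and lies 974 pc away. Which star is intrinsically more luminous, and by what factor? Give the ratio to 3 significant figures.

Star B is more luminous, by a factor of 5.21.

Star A: p = 63.1 mas = 0.0631″ → d = 1/p = 15.85 pc
Star A: M = m − 5 log₁₀ d + 5 = 3.96 − 5·1.2000 + 5 = 2.960
Star B: M = m − 5 log₁₀ d + 5 = 11.11 − 5·2.9886 + 5 = 1.167
ΔM = M_A − M_B = 2.960 − (1.167) = 1.793; smaller M is more luminous → Star B.
L ratio = 10^(0.4 |ΔM|) = 10^0.717 = 5.214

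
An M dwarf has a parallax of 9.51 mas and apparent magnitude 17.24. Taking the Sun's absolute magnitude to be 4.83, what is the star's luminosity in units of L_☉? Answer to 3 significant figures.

d = 1/p = 1000/9.51 mas = 105.2 pc
M = m − 5 log₁₀ d + 5 = 17.24 − 5·2.0218 + 5 = 12.131
M − M_☉ = 12.131 − 4.83 = 7.301
L/L_☉ = 10^(−0.4 × 7.301) = 1.201×10^-3

L/L_☉ ≈ 1.20×10^-3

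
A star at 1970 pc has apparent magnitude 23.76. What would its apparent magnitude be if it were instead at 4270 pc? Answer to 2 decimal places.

m ≈ 25.44

Flux ∝ 1/d², so Δm = 5 log₁₀(d₂/d₁) = 5 log₁₀(4270/1970) = 1.680
m₂ = m₁ + Δm = 23.76 + (1.680) = 25.440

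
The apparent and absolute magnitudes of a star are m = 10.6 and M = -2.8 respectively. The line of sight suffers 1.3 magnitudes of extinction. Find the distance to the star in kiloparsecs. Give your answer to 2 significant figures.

m − M = 5 log₁₀(d/10 pc) + A  ⇒  10.6 − (-2.8) − 1.3 = 5 log₁₀(d/10)
12.100 = 5 log₁₀(d/10)
log₁₀ d = (m − M − A)/5 + 1 = 3.4200
d = 10^3.4200 = 2630 pc
= 2.630 kpc

d ≈ 2.6 kpc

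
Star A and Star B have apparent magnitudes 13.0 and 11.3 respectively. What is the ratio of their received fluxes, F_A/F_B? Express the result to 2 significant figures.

Δm = 13.0 − (11.3) = 1.7
Flux ratio = 10^(−0.4 Δm) = 10^(−0.4 × 1.7) = 10^-0.680 = 0.2089

F_A/F_B ≈ 0.21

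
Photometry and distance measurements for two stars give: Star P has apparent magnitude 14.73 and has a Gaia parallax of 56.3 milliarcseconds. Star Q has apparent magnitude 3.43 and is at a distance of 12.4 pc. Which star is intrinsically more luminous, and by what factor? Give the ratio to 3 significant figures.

Star Q is more luminous, by a factor of 16100.

Star P: p = 56.3 mas = 0.0563″ → d = 1/p = 17.76 pc
Star P: M = m − 5 log₁₀ d + 5 = 14.73 − 5·1.2495 + 5 = 13.483
Star Q: M = m − 5 log₁₀ d + 5 = 3.43 − 5·1.0934 + 5 = 2.963
ΔM = M_P − M_Q = 13.483 − (2.963) = 10.520; smaller M is more luminous → Star Q.
L ratio = 10^(0.4 |ΔM|) = 10^4.208 = 16140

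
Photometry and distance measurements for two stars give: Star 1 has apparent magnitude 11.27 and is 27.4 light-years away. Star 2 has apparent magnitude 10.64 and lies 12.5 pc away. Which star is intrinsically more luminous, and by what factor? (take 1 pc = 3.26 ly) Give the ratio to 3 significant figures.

Star 2 is more luminous, by a factor of 3.95.

Star 1: d = 27.4 ly / 3.26 = 8.405 pc
Star 1: M = m − 5 log₁₀ d + 5 = 11.27 − 5·0.9245 + 5 = 11.647
Star 2: M = m − 5 log₁₀ d + 5 = 10.64 − 5·1.0969 + 5 = 10.155
ΔM = M_1 − M_2 = 11.647 − (10.155) = 1.492; smaller M is more luminous → Star 2.
L ratio = 10^(0.4 |ΔM|) = 10^0.597 = 3.951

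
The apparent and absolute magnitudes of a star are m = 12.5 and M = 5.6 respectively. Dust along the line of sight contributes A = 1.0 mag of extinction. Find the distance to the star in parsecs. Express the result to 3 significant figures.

d ≈ 151 pc

m − M = 5 log₁₀(d/10 pc) + A  ⇒  12.5 − (5.6) − 1.0 = 5 log₁₀(d/10)
5.900 = 5 log₁₀(d/10)
log₁₀ d = (m − M − A)/5 + 1 = 2.1800
d = 10^2.1800 = 151.4 pc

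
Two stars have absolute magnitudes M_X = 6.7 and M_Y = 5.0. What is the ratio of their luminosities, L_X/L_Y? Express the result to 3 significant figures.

L_X/L_Y ≈ 0.209

ΔM = M_X − M_Y = 1.7
L_X/L_Y = 10^(−0.4 ΔM) = 10^-0.680 = 0.2089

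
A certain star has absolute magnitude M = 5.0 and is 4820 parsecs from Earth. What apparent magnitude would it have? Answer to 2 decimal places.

m = M + 5 log₁₀ d − 5 = 5.0 + 5·3.6830 − 5 = 18.415

m ≈ 18.42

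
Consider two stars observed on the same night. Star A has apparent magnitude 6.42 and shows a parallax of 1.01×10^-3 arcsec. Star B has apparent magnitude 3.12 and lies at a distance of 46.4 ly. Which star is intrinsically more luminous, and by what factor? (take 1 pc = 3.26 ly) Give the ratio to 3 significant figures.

Star A is more luminous, by a factor of 232.

Star A: d = 1/p = 1/1.01×10^-3″ = 990.1 pc
Star A: M = m − 5 log₁₀ d + 5 = 6.42 − 5·2.9957 + 5 = -3.558
Star B: d = 46.4 ly / 3.26 = 14.23 pc
Star B: M = m − 5 log₁₀ d + 5 = 3.12 − 5·1.1533 + 5 = 2.353
ΔM = M_A − M_B = -3.558 − (2.353) = -5.912; smaller M is more luminous → Star A.
L ratio = 10^(0.4 |ΔM|) = 10^2.365 = 231.6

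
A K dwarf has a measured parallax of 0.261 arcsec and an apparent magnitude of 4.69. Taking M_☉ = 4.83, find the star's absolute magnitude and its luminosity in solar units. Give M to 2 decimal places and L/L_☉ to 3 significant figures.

M ≈ 6.77; L/L_☉ ≈ 0.167

d = 1/p = 1/0.261″ = 3.831 pc
M = m − 5 log₁₀ d + 5 = 4.69 − 5·0.5834 + 5 = 6.773
M − M_☉ = 6.773 − 4.83 = 1.943
L/L_☉ = 10^(−0.4 × 1.943) = 0.1670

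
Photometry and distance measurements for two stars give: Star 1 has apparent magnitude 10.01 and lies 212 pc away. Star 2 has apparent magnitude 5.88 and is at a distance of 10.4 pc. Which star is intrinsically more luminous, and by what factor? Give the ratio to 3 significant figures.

Star 1 is more luminous, by a factor of 9.26.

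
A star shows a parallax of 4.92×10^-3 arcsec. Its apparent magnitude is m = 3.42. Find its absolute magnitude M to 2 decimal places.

M ≈ -3.12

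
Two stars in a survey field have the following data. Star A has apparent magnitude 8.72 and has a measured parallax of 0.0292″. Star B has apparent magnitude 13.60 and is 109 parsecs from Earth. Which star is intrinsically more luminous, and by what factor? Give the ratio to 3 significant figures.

Star A: d = 1/p = 1/0.0292″ = 34.25 pc
Star A: M = m − 5 log₁₀ d + 5 = 8.72 − 5·1.5346 + 5 = 6.047
Star B: M = m − 5 log₁₀ d + 5 = 13.60 − 5·2.0374 + 5 = 8.413
ΔM = M_A − M_B = 6.047 − (8.413) = -2.366; smaller M is more luminous → Star A.
L ratio = 10^(0.4 |ΔM|) = 10^0.946 = 8.839

Star A is more luminous, by a factor of 8.84.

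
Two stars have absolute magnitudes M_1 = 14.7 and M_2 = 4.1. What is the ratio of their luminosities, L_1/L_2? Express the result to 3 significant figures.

ΔM = M_1 − M_2 = 10.6
L_1/L_2 = 10^(−0.4 ΔM) = 10^-4.240 = 5.754×10^-5

L_1/L_2 ≈ 5.75×10^-5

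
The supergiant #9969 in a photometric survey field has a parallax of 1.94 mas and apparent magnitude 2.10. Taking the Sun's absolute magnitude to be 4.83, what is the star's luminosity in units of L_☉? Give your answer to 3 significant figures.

L/L_☉ ≈ 32800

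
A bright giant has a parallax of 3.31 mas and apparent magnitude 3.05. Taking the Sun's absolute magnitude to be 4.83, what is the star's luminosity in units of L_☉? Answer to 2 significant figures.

d = 1/p = 1000/3.31 mas = 302.1 pc
M = m − 5 log₁₀ d + 5 = 3.05 − 5·2.4802 + 5 = -4.351
M − M_☉ = -4.351 − 4.83 = -9.181
L/L_☉ = 10^(−0.4 × -9.181) = 4703

L/L_☉ ≈ 4700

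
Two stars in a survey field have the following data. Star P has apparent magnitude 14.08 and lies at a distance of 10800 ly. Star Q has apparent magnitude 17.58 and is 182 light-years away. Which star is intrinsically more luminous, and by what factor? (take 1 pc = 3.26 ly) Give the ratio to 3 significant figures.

Star P: d = 10800 ly / 3.26 = 3313 pc
Star P: M = m − 5 log₁₀ d + 5 = 14.08 − 5·3.5202 + 5 = 1.479
Star Q: d = 182 ly / 3.26 = 55.83 pc
Star Q: M = m − 5 log₁₀ d + 5 = 17.58 − 5·1.7469 + 5 = 13.846
ΔM = M_P − M_Q = 1.479 − (13.846) = -12.367; smaller M is more luminous → Star P.
L ratio = 10^(0.4 |ΔM|) = 10^4.947 = 88450

Star P is more luminous, by a factor of 88500.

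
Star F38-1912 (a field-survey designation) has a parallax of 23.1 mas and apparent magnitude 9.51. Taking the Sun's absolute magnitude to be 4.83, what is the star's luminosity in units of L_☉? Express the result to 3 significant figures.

L/L_☉ ≈ 0.252

d = 1/p = 1000/23.1 mas = 43.29 pc
M = m − 5 log₁₀ d + 5 = 9.51 − 5·1.6364 + 5 = 6.328
M − M_☉ = 6.328 − 4.83 = 1.498
L/L_☉ = 10^(−0.4 × 1.498) = 0.2516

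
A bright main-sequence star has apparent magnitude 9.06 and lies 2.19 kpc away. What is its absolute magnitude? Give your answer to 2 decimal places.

M ≈ -2.64

d = 2.19 kpc = 2190 pc
5 log₁₀(d/10 pc) = 5 log₁₀(2190) − 5 = 11.702
M = m − 5 log₁₀(d/10) = 9.06 − 11.702 = -2.642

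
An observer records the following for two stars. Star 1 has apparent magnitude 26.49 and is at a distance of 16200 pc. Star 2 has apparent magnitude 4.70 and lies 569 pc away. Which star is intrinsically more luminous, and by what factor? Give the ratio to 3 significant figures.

Star 1: M = m − 5 log₁₀ d + 5 = 26.49 − 5·4.2095 + 5 = 10.442
Star 2: M = m − 5 log₁₀ d + 5 = 4.70 − 5·2.7551 + 5 = -4.076
ΔM = M_1 − M_2 = 10.442 − (-4.076) = 14.518; smaller M is more luminous → Star 2.
L ratio = 10^(0.4 |ΔM|) = 10^5.807 = 641500

Star 2 is more luminous, by a factor of 641000.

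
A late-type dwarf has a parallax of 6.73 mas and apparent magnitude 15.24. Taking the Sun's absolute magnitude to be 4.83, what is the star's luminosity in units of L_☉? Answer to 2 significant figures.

L/L_☉ ≈ 0.015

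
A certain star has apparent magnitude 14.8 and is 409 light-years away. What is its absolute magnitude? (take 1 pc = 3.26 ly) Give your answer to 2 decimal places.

M ≈ 9.31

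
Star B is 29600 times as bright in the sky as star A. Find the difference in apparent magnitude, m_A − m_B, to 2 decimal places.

m_A − m_B ≈ 11.18

Pogson: Δm = −2.5 log₁₀(ratio) = −2.5 log₁₀(29600) = −2.5 × 4.4713 = -11.178
Star B is brighter so has the smaller magnitude: m_A − m_B is positive.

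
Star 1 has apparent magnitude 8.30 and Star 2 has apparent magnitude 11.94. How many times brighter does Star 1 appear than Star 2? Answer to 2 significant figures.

29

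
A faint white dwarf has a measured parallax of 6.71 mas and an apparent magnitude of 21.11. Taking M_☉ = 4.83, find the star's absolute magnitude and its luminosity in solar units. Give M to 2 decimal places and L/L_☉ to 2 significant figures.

M ≈ 15.24; L/L_☉ ≈ 6.8×10^-5

d = 1/p = 1000/6.71 mas = 149.0 pc
M = m − 5 log₁₀ d + 5 = 21.11 − 5·2.1733 + 5 = 15.244
M − M_☉ = 15.244 − 4.83 = 10.414
L/L_☉ = 10^(−0.4 × 10.414) = 6.832×10^-5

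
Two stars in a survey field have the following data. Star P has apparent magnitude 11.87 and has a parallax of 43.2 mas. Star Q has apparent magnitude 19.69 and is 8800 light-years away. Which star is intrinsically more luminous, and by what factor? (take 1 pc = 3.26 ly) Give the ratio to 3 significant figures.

Star P: p = 43.2 mas = 0.0432″ → d = 1/p = 23.15 pc
Star P: M = m − 5 log₁₀ d + 5 = 11.87 − 5·1.3645 + 5 = 10.047
Star Q: d = 8800 ly / 3.26 = 2699 pc
Star Q: M = m − 5 log₁₀ d + 5 = 19.69 − 5·3.4313 + 5 = 7.534
ΔM = M_P − M_Q = 10.047 − (7.534) = 2.514; smaller M is more luminous → Star Q.
L ratio = 10^(0.4 |ΔM|) = 10^1.005 = 10.13

Star Q is more luminous, by a factor of 10.1.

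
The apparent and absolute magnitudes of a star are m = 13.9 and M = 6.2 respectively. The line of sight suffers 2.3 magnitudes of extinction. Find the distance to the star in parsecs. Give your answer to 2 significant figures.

d ≈ 120 pc

m − M = 5 log₁₀(d/10 pc) + A  ⇒  13.9 − (6.2) − 2.3 = 5 log₁₀(d/10)
5.400 = 5 log₁₀(d/10)
log₁₀ d = (m − M − A)/5 + 1 = 2.0800
d = 10^2.0800 = 120.2 pc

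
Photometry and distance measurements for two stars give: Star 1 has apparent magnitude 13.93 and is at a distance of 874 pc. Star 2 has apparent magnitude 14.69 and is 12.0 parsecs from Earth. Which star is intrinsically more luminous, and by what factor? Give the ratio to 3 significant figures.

Star 1: M = m − 5 log₁₀ d + 5 = 13.93 − 5·2.9415 + 5 = 4.222
Star 2: M = m − 5 log₁₀ d + 5 = 14.69 − 5·1.0792 + 5 = 14.294
ΔM = M_1 − M_2 = 4.222 − (14.294) = -10.072; smaller M is more luminous → Star 1.
L ratio = 10^(0.4 |ΔM|) = 10^4.029 = 10680

Star 1 is more luminous, by a factor of 10700.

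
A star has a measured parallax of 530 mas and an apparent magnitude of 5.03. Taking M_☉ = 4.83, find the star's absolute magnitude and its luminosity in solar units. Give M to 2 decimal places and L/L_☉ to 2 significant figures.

d = 1/p = 1000/530 mas = 1.887 pc
M = m − 5 log₁₀ d + 5 = 5.03 − 5·0.2757 + 5 = 8.651
M − M_☉ = 8.651 − 4.83 = 3.821
L/L_☉ = 10^(−0.4 × 3.821) = 0.02961

M ≈ 8.65; L/L_☉ ≈ 0.030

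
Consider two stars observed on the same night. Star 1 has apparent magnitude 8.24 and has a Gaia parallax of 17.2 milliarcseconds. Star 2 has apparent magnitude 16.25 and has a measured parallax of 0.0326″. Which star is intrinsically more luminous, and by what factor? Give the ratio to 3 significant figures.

Star 1 is more luminous, by a factor of 5750.

Star 1: p = 17.2 mas = 0.0172″ → d = 1/p = 58.14 pc
Star 1: M = m − 5 log₁₀ d + 5 = 8.24 − 5·1.7645 + 5 = 4.418
Star 2: d = 1/p = 1/0.0326″ = 30.67 pc
Star 2: M = m − 5 log₁₀ d + 5 = 16.25 − 5·1.4868 + 5 = 13.816
ΔM = M_1 − M_2 = 4.418 − (13.816) = -9.398; smaller M is more luminous → Star 1.
L ratio = 10^(0.4 |ΔM|) = 10^3.759 = 5746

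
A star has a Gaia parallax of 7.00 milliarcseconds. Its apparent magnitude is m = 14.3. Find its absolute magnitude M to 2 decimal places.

p = 7.00 mas = 7.00×10^-3″ → d = 1/p = 142.9 pc
5 log₁₀(d/10 pc) = 5 log₁₀(142.9) − 5 = 5.775
M = m − 5 log₁₀(d/10) = 14.3 − 5.775 = 8.525

M ≈ 8.53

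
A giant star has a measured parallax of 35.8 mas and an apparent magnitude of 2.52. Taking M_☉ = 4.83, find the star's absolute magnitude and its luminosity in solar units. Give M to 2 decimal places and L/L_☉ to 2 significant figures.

d = 1/p = 1000/35.8 mas = 27.93 pc
M = m − 5 log₁₀ d + 5 = 2.52 − 5·1.4461 + 5 = 0.289
M − M_☉ = 0.289 − 4.83 = -4.541
L/L_☉ = 10^(−0.4 × -4.541) = 65.50

M ≈ 0.29; L/L_☉ ≈ 65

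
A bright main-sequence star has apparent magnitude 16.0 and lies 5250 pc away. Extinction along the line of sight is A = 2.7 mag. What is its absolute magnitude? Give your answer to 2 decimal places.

5 log₁₀(d/10 pc) = 5 log₁₀(5250) − 5 = 13.601
M = m − 5 log₁₀(d/10) − A = 16.0 − 13.601 − 2.7 = -0.301

M ≈ -0.30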